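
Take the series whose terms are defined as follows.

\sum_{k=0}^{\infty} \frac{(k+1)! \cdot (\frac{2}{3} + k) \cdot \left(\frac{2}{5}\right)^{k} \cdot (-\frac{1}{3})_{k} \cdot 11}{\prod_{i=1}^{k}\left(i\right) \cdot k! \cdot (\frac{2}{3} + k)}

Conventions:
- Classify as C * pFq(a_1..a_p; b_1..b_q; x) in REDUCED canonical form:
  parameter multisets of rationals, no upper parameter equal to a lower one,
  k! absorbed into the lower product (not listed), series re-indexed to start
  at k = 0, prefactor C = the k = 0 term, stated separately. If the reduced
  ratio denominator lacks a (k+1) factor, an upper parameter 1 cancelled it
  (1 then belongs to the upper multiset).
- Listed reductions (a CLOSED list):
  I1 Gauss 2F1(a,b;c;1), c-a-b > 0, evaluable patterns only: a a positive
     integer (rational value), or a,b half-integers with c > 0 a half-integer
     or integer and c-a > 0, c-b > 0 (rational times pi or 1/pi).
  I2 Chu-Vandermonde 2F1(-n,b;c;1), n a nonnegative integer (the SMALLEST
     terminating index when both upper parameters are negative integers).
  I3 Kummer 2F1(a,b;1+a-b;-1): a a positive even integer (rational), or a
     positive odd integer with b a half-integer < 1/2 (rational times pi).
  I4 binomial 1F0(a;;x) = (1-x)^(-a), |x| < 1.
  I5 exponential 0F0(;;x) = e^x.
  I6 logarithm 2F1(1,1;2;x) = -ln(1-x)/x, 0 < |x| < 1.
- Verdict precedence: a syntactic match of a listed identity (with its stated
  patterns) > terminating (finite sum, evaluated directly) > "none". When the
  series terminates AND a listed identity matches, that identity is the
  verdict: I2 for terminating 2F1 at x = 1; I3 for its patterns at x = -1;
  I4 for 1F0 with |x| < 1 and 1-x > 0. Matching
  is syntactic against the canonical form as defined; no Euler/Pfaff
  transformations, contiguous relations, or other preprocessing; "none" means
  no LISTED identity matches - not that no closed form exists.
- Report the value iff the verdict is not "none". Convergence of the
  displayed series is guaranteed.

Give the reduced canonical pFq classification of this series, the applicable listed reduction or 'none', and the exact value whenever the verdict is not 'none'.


Structural cue: from the first term 11: the lower running product (C = 11, x = 2/5) is a rising factorial.
Consecutive-term ratio: r(k) = \frac{2}{5} * (k-\frac{1}{3}) (k+2) / [(k+1) (k+1)] ; factor over Q: parameters, x = \frac{2}{5}, and C = 11.

The series (x = \frac{2}{5}) is 2F1: upper {-\frac{1}{3}, 2}, lower {1}, prefactor 11. Verdict: none. A 2F1 with upper {-\frac{1}{3}, 2} fits none of I1-I6 at x = \frac{2}{5}; the sum runs forever.


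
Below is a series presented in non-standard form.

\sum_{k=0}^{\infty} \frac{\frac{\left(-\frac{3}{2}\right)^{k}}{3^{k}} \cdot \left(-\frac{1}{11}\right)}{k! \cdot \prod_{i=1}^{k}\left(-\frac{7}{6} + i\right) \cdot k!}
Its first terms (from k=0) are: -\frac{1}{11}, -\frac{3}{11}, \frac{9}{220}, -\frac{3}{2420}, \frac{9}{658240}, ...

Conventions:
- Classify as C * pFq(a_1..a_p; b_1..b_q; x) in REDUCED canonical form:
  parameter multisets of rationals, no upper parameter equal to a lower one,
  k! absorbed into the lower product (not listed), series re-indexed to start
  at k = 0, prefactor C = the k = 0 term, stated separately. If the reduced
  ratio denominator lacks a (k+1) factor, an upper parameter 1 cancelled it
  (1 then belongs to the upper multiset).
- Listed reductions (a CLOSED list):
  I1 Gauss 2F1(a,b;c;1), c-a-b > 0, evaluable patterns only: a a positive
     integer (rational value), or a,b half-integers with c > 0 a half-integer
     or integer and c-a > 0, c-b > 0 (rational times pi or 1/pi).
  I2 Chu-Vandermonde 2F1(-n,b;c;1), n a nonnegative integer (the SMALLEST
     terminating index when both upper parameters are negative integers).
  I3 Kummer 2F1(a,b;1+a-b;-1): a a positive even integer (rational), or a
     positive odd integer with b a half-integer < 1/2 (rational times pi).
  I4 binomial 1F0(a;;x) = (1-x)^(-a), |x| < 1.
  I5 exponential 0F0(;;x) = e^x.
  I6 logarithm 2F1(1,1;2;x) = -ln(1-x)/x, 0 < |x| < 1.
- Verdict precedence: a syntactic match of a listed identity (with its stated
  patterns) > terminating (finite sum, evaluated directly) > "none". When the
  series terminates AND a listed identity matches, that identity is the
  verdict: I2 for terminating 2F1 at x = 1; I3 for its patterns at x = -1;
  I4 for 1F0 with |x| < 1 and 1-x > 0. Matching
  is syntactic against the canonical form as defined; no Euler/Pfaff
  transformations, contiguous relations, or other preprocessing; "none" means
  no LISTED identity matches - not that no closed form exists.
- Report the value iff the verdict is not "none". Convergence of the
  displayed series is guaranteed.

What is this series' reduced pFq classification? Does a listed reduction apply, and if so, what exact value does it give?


At argument -\frac{1}{2}: a 0F2 with upper {-}, lower {-\frac{1}{6}, 1}, scaled by C = -\frac{1}{11}. Verdict: no listed reduction: x = -\frac{1}{2} and upper {-} fail every I1-I6 pattern.

Structural cue: t_0 = -\frac{1}{11} here, and the denominator's factorial ratio (C = -1/11) is a lower Pochhammer.
Ratio: r(k) = -\frac{1}{2} * 1 / [(k-\frac{1}{6}) (k+1) (k+1)] - rational; roots negated = parameters, x = -\frac{1}{2}, C = -\frac{1}{11}.


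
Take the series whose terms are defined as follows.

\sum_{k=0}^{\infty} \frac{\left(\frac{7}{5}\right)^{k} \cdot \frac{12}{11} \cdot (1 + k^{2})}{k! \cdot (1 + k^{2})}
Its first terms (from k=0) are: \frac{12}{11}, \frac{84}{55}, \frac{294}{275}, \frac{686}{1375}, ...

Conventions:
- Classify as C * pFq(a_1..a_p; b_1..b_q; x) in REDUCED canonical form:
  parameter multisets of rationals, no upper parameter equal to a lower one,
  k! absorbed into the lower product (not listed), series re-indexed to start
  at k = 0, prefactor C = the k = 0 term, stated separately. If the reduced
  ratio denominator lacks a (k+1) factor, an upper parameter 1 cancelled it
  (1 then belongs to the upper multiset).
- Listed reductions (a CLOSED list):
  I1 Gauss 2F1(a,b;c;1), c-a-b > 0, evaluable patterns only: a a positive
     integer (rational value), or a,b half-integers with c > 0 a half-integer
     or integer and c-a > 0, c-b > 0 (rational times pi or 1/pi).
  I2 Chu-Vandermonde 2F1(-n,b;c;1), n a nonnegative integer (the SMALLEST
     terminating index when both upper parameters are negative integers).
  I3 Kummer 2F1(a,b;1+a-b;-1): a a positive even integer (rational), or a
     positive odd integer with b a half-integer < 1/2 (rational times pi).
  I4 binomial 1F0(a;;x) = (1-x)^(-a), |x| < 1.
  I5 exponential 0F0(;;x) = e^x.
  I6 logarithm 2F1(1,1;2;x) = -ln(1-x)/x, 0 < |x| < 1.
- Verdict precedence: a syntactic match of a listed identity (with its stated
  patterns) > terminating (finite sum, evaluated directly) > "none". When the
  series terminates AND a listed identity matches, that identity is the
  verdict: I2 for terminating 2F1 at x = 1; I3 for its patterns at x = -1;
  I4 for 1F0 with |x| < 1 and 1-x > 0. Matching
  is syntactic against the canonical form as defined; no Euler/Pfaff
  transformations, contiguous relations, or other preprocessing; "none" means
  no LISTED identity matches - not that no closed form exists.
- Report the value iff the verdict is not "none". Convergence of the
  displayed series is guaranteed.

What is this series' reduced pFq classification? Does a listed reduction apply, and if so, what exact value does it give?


Structural cue: t_0 = \frac{12}{11} here, and striking the common factor k^2 + 1 reduces the term (prefactor 12/11).
Ratio: r(k) = \frac{7}{5} * 1 / [(k+1)] - rational in k. x = \frac{7}{5}; t_0 = \frac{12}{11}; negate the roots.

This is \frac{12}{11} * 0F0(-; -; \frac{7}{5}) in reduced canonical form. Verdict (x = \frac{7}{5}): exponential (I5) applies (the 0F0 exponential series at x = \frac{7}{5}). Value: \frac{12}{11} \cdot e^{\frac{7}{5}}.


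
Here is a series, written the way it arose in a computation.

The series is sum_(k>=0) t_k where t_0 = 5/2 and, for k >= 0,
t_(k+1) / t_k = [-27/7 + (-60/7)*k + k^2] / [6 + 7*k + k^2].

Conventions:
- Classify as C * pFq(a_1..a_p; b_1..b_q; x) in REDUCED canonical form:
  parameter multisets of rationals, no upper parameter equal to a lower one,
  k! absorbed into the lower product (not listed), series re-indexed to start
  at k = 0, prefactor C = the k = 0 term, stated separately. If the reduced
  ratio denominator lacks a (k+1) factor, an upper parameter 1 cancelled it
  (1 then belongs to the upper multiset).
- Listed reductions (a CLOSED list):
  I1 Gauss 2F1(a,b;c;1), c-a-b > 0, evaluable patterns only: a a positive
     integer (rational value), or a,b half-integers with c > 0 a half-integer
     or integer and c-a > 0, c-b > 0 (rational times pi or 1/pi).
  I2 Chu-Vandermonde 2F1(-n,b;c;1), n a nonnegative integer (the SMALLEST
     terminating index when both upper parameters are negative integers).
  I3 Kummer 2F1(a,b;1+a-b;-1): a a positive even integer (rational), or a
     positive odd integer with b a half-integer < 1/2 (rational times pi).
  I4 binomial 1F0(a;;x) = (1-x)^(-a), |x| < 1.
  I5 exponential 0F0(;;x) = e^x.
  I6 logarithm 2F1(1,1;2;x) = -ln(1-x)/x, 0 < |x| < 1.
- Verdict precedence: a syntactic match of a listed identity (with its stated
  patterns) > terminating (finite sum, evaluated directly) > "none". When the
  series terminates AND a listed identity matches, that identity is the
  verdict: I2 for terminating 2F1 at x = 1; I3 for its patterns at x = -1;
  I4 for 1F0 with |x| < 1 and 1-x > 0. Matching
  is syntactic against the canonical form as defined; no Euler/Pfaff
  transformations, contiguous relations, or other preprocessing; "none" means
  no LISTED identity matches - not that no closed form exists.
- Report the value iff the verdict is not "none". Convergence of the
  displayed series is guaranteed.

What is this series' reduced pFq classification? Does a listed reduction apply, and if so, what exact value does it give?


Reduced: x = 1, 2F1, upper = {-9, 3/7}, lower = {6}, C = 5/2. Verdict: this is Chu-Vandermonde (I2) (terminating 2F1 at x = 1 with n = 9, b = 3/7, c = 6). Hence: 12918626775/7909306972.

Key step: t_0 being 5/2, the expanded ratio factors over Q; C = 5/2, roots give parameters.
Ratio: r(k) = 1 * (k-9) (k+3/7) / [(k+6) (k+1)] - rational; roots negated = parameters, x = 1, C = 5/2.


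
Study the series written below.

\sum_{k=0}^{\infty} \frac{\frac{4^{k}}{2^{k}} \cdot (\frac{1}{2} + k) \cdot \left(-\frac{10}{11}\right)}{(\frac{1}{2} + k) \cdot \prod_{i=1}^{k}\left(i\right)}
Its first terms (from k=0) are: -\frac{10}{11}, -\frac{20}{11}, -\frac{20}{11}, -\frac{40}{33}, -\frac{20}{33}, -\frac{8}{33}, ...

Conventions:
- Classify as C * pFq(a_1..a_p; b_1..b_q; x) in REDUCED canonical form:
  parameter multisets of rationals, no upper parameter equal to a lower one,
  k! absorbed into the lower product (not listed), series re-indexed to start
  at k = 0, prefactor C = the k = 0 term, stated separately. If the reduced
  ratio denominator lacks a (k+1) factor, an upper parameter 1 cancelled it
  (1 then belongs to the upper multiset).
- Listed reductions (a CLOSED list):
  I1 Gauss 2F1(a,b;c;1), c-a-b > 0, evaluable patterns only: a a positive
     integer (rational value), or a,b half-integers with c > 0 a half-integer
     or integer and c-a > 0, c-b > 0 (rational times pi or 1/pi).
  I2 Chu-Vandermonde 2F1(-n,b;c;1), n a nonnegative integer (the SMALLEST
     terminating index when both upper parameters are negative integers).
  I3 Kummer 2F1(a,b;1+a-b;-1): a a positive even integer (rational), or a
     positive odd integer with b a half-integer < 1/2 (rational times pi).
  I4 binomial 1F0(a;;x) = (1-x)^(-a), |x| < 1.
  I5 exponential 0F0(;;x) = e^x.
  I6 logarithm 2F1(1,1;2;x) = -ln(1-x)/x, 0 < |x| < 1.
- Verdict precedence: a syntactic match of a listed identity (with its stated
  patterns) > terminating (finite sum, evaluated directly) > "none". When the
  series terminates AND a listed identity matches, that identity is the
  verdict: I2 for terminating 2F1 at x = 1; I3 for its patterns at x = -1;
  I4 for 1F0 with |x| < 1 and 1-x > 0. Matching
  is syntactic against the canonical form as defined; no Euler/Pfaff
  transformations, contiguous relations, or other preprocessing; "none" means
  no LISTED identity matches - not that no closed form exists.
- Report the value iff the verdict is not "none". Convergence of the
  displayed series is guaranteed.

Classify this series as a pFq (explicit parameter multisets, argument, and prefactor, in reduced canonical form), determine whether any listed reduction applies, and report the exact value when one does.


With C = -\frac{10}{11}: the canonical form is 0F0(-; -; 2). Verdict (x = 2): the exponential series (I5) applies (the 0F0 exponential series at x = 2). Its exact value is \left(-\frac{10}{11}\right) \cdot e^{2}.

Structural cue: t_0 being -\frac{10}{11}, the two k-th powers (C = -10/11) combine into one argument.
Adjacent-term ratio: r(k) = 2 * 1 / [(k+1)] - rational in k. x = 2; t_0 = -\frac{10}{11}; negate the roots.


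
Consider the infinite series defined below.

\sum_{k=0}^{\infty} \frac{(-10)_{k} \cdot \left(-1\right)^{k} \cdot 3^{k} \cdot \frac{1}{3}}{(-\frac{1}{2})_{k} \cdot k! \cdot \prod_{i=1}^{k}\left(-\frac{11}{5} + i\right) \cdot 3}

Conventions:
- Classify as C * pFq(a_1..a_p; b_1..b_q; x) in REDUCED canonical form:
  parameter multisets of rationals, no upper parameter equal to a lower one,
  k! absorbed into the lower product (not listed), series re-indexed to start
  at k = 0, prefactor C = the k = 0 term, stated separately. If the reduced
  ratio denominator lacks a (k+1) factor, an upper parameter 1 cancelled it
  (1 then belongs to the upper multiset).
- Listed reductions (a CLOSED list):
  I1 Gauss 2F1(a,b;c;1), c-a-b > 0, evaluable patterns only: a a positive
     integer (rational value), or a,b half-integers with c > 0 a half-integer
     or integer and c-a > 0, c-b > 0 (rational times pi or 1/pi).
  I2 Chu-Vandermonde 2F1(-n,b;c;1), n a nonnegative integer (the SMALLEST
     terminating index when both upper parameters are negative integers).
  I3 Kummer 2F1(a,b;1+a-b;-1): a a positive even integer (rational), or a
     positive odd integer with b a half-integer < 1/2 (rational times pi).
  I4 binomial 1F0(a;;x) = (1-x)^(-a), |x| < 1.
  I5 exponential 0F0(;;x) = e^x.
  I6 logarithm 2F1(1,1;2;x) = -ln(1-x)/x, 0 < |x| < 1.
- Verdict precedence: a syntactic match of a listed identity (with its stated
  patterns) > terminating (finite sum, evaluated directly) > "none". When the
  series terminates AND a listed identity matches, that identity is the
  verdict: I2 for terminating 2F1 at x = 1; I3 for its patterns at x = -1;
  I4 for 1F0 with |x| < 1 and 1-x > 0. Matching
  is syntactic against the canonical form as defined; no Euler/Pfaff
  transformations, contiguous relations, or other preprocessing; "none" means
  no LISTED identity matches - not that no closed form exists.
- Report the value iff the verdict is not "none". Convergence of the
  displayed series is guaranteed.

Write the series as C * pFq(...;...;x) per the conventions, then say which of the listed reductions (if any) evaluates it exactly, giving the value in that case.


This is \frac{1}{9} * 1F2(-10; -\frac{6}{5}, -\frac{1}{2}; -3) in reduced canonical form. Verdict: terminating - upper parameter -10 makes this a finite sum (last index 10), evaluated exactly. Hence: -\frac{203867737516089}{14505239749}.

First insight: t_0 = \frac{1}{9} here, and the lower running product (C = 1/9) is a rising factorial.
Step ratio: r(k) = -3 * (k-10) / [(k-\frac{6}{5}) (k-\frac{1}{2}) (k+1)] - rational; roots negated = parameters, x = -3, C = \frac{1}{9}.


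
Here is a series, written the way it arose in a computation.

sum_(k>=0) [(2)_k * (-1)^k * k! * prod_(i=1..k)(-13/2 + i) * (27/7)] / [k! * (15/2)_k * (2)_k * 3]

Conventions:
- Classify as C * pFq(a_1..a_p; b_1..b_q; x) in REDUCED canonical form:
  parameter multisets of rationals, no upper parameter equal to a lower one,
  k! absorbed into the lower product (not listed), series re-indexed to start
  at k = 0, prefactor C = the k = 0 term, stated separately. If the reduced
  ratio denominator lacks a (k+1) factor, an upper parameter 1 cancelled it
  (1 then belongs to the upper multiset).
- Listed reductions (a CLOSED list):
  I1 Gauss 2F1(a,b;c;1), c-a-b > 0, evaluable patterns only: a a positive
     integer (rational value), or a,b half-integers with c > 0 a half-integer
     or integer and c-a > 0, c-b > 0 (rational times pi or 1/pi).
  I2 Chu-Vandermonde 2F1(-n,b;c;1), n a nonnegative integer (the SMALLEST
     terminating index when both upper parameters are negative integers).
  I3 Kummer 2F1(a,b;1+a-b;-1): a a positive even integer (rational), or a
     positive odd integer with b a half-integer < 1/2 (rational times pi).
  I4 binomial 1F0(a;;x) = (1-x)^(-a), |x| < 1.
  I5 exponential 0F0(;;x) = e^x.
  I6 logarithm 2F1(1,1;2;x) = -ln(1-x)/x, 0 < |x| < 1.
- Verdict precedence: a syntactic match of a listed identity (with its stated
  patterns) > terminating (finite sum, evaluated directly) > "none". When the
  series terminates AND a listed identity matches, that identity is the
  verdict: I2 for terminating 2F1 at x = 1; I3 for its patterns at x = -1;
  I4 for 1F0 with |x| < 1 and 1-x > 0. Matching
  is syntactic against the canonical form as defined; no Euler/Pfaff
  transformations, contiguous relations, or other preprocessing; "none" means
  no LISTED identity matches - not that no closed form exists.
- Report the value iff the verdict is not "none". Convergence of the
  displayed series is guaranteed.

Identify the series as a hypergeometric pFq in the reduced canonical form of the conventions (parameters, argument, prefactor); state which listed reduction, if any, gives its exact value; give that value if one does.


Prefactor 9/7, argument -1: 2F1 with upper {-11/2, 1} over lower {15/2}. Verdict at x = -1: the Kummer evaluation I3 matches (x = -1; c = 15/2 equals 1+a-b for upper {-11/2, 1}: listed pattern). Exact value: (3861/4096) * pi.

Key step: t_0 = 9/7 here, and the parameter 2 appears in both the upper and lower lists and cancels.
Adjacent-term ratio: r(k) = (-1) * (k-11/2) (k+1) / [(k+15/2) (k+1)] - rational in k. x = (-1); t_0 = 9/7; negate the roots.


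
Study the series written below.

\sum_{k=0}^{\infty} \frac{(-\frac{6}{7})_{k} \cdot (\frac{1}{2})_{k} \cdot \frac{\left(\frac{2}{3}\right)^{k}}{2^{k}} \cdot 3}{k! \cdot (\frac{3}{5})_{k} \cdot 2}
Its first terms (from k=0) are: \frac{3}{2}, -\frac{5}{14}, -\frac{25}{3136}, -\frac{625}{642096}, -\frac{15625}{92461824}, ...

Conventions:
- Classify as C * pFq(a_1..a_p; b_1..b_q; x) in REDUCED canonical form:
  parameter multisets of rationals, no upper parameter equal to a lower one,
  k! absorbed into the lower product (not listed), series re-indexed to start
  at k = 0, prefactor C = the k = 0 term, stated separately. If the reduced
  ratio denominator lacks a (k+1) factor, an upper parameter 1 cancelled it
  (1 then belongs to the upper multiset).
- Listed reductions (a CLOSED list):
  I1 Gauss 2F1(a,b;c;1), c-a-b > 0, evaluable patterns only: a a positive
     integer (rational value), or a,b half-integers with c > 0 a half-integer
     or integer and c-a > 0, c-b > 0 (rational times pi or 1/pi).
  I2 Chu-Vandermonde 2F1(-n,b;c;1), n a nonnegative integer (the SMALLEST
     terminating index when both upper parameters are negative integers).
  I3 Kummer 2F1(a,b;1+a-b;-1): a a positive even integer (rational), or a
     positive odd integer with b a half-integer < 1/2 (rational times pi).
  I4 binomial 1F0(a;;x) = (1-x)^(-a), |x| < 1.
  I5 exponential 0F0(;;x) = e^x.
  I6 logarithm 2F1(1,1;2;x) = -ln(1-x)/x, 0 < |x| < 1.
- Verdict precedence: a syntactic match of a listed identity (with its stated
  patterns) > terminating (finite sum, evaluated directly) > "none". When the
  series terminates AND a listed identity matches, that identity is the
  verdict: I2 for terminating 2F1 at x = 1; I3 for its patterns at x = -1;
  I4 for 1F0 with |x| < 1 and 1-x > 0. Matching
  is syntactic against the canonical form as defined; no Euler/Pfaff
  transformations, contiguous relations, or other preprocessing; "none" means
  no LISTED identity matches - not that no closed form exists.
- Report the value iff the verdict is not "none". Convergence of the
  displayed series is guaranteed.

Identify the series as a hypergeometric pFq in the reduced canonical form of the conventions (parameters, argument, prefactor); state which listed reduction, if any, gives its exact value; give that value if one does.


The tell: with t_0 = \frac{3}{2}, the constant factors (prefactor 3/2) combine into one prefactor.
Term ratio: r(k) = \frac{1}{3} * (k-\frac{6}{7}) (k+\frac{1}{2}) / [(k+\frac{3}{5}) (k+1)] - rational; roots negated = parameters, x = \frac{1}{3}, C = \frac{3}{2}.

Reduced: x = \frac{1}{3}, 2F1, upper = {-\frac{6}{7}, \frac{1}{2}}, lower = {\frac{3}{5}}, C = \frac{3}{2}. Verdict: none - at argument \frac{1}{3} the multisets {-\frac{6}{7}, \frac{1}{2}} ; {\frac{3}{5}} match no listed identity.


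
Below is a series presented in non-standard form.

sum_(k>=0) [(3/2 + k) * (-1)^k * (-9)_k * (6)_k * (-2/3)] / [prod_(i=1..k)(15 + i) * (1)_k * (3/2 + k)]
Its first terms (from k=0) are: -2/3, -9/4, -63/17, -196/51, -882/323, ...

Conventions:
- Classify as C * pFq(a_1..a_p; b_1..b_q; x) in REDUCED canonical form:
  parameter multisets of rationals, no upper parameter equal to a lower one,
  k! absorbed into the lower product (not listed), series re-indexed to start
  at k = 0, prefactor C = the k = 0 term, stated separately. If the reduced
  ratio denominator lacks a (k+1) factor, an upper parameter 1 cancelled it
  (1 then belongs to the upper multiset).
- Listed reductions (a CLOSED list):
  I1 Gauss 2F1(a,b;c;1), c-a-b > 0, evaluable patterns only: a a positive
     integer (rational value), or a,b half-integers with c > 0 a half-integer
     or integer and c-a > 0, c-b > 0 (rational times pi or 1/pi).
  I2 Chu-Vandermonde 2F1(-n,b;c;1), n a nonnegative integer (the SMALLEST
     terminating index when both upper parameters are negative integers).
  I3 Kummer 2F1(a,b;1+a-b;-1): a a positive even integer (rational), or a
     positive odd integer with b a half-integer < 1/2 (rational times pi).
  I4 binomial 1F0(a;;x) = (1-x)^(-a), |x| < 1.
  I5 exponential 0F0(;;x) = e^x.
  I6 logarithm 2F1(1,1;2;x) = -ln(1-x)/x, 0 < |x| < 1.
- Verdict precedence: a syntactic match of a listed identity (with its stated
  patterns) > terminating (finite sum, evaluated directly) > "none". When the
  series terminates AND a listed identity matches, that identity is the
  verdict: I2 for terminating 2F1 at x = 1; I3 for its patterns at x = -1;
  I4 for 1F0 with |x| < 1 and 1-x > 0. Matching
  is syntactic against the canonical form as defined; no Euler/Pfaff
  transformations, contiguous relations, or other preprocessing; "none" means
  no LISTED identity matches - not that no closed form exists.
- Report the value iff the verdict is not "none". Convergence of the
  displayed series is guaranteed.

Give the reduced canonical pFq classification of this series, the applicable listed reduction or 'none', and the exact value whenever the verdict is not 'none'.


Reduced: x = -1, 2F1, upper = {-9, 6}, lower = {16}, C = -2/3. Verdict: this is Kummer (I3) (x = -1; c = 16 equals 1+a-b for upper {-9, 6}: listed pattern). Hence: -91/6.

Key step: from the first term -2/3: the lower running product (prefactor -2/3) is a rising factorial.
Step ratio: r(k) = (-1) * (k-9) (k+6) / [(k+16) (k+1)] - poly over poly, x = (-1) from leading terms; C = -2/3 at k = 0.


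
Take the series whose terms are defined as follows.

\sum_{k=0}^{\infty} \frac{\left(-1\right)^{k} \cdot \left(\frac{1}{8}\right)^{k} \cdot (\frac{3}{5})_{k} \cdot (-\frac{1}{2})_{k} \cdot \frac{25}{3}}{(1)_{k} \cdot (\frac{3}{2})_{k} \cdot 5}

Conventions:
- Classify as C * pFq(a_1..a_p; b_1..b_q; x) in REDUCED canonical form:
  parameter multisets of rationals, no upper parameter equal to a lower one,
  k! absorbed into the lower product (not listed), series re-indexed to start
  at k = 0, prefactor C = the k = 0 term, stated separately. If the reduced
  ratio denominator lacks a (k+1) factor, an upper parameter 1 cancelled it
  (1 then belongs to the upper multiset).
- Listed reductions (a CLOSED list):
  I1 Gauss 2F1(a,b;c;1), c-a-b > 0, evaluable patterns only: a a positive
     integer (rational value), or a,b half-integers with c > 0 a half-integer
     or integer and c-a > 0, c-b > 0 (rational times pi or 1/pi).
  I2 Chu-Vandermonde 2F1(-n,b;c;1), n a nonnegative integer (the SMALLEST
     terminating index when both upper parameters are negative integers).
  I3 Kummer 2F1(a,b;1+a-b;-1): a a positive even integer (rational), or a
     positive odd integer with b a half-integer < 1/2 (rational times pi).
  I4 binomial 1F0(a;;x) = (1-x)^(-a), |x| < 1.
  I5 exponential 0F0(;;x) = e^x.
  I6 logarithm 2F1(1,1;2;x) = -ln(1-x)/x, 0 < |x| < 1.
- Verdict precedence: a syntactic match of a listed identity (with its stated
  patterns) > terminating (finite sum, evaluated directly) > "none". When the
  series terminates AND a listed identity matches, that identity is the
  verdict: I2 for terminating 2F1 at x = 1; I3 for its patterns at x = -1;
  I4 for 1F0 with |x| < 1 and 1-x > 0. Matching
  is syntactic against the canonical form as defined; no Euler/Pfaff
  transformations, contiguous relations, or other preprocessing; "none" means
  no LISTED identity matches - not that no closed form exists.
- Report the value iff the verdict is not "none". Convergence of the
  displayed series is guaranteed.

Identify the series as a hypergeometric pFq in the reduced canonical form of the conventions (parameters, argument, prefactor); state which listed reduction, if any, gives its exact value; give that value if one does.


The tell: t_0 being \frac{5}{3}, the (-1)^k factor (C = 5/3, x = -1/8) folds into the argument's sign.
Term ratio: r(k) = -\frac{1}{8} * (k-\frac{1}{2}) (k+\frac{3}{5}) / [(k+\frac{3}{2}) (k+1)] - rational in k. x = -\frac{1}{8}; t_0 = \frac{5}{3}; negate the roots.

Classification (C = \frac{5}{3}): 2F1 with upper {-\frac{1}{2}, \frac{3}{5}}, lower {\frac{3}{2}}, argument x = -\frac{1}{8}. Verdict: no listed reduction: x = -\frac{1}{8} and upper {-\frac{1}{2}, \frac{3}{5}} fail every I1-I6 pattern.


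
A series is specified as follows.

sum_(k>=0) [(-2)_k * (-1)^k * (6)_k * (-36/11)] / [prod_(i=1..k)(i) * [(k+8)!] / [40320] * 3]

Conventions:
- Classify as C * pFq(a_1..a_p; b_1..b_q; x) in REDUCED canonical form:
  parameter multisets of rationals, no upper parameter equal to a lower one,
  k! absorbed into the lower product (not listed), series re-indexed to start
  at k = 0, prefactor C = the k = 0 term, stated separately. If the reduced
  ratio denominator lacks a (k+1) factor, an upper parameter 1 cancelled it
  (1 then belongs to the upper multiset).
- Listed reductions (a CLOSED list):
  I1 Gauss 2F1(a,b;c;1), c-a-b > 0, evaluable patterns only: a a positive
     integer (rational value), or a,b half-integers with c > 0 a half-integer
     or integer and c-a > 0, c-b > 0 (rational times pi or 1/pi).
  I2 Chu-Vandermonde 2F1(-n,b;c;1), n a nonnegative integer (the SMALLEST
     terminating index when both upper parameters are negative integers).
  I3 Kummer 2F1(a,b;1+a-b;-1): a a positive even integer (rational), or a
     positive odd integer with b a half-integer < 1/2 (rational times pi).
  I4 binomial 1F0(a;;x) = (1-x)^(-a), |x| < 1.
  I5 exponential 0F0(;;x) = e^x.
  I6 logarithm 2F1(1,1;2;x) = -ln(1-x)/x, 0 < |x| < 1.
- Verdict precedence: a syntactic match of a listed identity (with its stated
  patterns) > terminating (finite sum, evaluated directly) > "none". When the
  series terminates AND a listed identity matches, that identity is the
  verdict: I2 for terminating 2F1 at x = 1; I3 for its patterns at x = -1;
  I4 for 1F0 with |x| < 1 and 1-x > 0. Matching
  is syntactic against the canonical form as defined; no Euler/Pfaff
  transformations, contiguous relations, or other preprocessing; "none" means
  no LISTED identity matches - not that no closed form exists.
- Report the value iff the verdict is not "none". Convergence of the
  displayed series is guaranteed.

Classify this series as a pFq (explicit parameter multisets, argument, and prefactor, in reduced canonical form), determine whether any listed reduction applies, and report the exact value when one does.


Classification (C = -12/11): 2F1 with upper {-2, 6}, lower {9}, argument x = -1. Verdict (x = -1): Kummer's theorem (I3) applies (x = -1; c = 9 equals 1+a-b for upper {-2, 6}: listed pattern). Its exact value is -168/55.

Key observation: t_0 being -12/11, the denominator's factorial ratio (C = -12/11, x = -1) is a lower Pochhammer.
Step ratio: r(k) = (-1) * (k-2) (k+6) / [(k+9) (k+1)] - poly over poly, x = (-1) from leading terms; C = -12/11 at k = 0.


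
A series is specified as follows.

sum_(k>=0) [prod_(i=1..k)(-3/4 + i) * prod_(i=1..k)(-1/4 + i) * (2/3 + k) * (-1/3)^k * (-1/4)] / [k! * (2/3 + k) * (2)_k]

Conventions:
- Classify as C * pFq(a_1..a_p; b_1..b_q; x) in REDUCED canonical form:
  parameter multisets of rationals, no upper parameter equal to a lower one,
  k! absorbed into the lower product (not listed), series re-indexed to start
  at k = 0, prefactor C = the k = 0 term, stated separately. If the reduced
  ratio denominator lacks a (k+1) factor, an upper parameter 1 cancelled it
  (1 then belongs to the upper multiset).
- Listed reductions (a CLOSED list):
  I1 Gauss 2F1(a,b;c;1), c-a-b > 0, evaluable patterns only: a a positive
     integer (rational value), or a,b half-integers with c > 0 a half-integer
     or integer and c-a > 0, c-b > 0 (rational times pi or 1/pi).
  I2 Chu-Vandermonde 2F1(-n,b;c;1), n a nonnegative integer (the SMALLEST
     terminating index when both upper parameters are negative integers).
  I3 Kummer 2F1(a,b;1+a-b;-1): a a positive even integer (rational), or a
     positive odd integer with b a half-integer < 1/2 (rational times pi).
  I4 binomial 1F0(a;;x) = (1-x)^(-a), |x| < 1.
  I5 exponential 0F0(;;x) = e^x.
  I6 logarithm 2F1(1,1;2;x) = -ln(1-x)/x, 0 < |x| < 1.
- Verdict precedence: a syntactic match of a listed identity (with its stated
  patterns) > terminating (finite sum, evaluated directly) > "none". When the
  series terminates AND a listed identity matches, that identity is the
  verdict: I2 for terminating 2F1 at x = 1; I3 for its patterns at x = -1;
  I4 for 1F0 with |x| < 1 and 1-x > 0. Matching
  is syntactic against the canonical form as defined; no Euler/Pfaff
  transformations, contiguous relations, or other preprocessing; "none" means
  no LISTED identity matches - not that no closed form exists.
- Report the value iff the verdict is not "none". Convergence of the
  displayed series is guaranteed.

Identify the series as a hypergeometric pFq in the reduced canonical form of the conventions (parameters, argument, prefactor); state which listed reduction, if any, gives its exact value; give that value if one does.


Reduced: x = -1/3, 2F1, upper = {1/4, 3/4}, lower = {2}, C = -1/4. Verdict: none (x = -1/3): each listed identity misses the multisets {1/4, 3/4} ; {2}.

The tell: t_0 = -1/4 here, and the factor k + 2/3 cancels (top and bottom), leaving C = -1/4, x = -1/3.
Ratio: r(k) = (-1/3) * (k+1/4) (k+3/4) / [(k+2) (k+1)] - rational; roots negated = parameters, x = (-1/3), C = -1/4.


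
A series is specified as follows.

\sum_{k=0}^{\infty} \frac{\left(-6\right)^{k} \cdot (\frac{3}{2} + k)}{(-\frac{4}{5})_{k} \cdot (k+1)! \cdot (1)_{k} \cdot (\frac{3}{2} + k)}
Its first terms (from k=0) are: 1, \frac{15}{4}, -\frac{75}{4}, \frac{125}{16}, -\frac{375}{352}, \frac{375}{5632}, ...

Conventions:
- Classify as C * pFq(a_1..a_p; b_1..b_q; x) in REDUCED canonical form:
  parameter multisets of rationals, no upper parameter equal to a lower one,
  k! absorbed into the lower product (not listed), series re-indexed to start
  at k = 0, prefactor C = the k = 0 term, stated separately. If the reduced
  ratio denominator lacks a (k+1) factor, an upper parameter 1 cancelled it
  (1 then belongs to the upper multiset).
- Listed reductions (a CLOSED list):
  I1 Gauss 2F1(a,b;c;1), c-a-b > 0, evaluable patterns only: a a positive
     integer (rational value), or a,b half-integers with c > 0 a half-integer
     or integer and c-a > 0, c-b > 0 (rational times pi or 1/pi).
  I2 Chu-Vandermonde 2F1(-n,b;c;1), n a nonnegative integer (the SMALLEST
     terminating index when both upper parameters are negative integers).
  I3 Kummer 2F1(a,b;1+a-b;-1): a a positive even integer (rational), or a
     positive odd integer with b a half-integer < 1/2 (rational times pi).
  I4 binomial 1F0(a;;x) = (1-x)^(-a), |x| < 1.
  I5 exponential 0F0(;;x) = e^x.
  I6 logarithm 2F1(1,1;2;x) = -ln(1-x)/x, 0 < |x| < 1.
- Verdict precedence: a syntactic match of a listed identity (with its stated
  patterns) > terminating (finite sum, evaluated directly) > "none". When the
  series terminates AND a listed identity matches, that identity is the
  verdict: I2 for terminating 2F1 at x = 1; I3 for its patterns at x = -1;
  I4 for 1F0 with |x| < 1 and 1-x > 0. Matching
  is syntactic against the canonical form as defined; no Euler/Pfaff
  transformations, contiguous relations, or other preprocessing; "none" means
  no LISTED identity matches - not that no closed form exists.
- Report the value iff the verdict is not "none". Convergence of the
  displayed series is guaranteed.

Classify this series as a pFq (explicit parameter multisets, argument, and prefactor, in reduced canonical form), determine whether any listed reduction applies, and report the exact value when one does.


x = -6 here; the reduced form reads 0F2, upper {-}, lower {-\frac{4}{5}, 2}, C = 1. Verdict: none. Every listed pattern misses the 0F2 form at -6, upper {-}.

The tell: t_0 = 1 here, and the factor k + 3/2 cancels (top and bottom), leaving C = 1, x = -6.
Adjacent-term ratio: r(k) = -6 * 1 / [(k-\frac{4}{5}) (k+2) (k+1)] - poly over poly, x = -6 from leading terms; C = 1 at k = 0.


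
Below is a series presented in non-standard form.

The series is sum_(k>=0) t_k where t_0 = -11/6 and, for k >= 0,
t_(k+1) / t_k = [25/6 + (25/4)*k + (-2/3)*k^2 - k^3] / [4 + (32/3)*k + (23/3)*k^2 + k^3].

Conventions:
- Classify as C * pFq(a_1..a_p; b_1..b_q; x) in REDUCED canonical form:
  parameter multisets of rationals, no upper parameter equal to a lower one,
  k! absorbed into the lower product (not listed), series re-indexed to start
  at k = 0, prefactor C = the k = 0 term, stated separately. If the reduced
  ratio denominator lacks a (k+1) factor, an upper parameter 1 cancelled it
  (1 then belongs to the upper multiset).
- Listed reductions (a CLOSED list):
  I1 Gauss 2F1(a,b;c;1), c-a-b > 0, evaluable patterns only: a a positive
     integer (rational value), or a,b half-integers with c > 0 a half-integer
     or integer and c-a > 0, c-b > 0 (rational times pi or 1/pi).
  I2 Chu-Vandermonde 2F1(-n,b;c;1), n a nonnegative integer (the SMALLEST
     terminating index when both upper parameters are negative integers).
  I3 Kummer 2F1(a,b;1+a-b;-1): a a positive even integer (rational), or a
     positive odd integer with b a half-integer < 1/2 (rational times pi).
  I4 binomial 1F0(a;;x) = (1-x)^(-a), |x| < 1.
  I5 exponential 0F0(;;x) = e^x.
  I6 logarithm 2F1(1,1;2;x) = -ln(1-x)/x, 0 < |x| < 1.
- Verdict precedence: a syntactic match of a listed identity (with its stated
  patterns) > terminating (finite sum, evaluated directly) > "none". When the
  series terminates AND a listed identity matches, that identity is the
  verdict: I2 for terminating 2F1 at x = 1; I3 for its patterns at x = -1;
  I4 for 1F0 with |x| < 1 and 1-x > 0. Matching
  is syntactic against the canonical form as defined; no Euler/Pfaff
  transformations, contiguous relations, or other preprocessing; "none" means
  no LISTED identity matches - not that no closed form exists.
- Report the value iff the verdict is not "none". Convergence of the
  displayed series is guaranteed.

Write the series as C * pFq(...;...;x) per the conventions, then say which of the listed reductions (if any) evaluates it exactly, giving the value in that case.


Prefactor -11/6, argument -1: 2F1 with upper {-5/2, 5/2} over lower {6}. Verdict: none (x = -1): each listed identity misses the multisets {-5/2, 5/2} ; {6}.

Structural cue: t_0 being -11/6, factor the ratio over Q (prefactor -11/6): negated roots = parameters.
Step ratio: r(k) = (-1) * (k-5/2) (k+5/2) / [(k+6) (k+1)] - rational in k, leading ratio (-1); with t_0 = -11/6, classification follows.


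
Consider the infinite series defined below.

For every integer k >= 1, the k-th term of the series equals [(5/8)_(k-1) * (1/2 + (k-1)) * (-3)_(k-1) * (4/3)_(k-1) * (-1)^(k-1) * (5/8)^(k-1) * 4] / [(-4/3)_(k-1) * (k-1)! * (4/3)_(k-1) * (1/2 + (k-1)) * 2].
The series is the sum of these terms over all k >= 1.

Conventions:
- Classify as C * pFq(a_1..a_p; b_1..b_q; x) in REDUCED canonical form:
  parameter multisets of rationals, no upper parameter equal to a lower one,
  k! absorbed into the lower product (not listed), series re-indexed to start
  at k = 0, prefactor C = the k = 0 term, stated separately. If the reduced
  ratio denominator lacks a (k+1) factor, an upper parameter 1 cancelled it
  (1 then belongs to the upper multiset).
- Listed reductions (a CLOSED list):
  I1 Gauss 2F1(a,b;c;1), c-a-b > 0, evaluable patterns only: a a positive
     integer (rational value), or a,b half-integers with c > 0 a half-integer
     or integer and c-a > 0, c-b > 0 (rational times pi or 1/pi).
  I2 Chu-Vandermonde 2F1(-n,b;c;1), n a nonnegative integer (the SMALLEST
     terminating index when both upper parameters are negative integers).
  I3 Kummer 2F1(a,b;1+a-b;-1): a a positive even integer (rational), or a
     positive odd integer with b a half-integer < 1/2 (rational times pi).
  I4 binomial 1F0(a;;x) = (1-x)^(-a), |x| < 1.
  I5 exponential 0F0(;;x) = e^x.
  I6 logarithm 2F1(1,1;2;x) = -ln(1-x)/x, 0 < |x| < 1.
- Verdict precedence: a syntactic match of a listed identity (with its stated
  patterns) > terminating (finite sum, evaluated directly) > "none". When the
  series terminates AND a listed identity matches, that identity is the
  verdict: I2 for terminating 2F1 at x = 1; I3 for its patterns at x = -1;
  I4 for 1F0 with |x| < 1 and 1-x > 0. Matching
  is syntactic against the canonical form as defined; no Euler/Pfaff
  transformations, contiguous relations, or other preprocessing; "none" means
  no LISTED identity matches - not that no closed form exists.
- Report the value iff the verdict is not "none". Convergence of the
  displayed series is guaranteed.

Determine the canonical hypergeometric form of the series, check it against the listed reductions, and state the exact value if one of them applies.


The series (x = -5/8) is 2F1: upper {-3, 5/8}, lower {-4/3}, prefactor 2. Verdict: terminating (-3 upstairs). 4 nonzero terms in all; added directly. Sum: 10476827/1048576.

Key step: from the first term 2: the constant factors (C = 2) combine into one prefactor.
Step ratio: r(k) = (-5/8) * (k-3) (k+5/8) / [(k-4/3) (k+1)] - rational in k. x = (-5/8); t_0 = 2; negate the roots.


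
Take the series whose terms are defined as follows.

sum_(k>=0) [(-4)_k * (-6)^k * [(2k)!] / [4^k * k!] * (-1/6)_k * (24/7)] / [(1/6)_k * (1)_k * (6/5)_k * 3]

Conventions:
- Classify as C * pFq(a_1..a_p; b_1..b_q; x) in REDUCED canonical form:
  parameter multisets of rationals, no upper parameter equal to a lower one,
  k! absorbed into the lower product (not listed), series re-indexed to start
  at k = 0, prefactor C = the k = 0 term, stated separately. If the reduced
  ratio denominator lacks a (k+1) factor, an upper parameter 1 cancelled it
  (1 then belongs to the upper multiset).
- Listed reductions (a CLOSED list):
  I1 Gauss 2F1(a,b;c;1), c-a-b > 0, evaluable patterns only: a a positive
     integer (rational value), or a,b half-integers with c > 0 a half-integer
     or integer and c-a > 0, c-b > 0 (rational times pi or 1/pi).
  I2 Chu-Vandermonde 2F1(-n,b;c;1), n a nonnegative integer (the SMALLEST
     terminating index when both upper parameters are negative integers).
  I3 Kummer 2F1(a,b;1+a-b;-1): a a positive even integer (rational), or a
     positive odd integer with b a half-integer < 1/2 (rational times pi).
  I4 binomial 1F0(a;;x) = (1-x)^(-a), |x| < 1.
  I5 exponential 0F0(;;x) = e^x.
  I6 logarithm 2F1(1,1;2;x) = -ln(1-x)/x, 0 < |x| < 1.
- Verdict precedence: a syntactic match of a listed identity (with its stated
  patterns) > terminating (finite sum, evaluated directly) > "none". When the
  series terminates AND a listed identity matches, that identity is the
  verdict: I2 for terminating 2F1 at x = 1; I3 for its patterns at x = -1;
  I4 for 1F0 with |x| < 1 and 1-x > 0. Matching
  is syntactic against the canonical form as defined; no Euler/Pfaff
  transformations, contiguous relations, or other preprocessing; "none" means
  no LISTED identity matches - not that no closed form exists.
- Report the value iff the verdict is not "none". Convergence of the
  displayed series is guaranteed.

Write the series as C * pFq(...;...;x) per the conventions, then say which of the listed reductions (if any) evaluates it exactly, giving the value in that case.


The series (x = -6) is 3F2: upper {-4, -1/6, 1/2}, lower {1/6, 6/5}, prefactor 8/7. Verdict: terminating. (-4)_k vanishes past k = 4, leaving a 5-term sum, computed directly. Exact value: -181581597/532532.

Structural cue: with t_0 = 8/7, (1)_k (prefactor 8/7) is k! itself.
Adjacent-term ratio: r(k) = (-6) * (k-4) (k-1/6) (k+1/2) / [(k+1/6) (k+6/5) (k+1)] - rational; roots negated = parameters, x = (-6), C = 8/7.
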